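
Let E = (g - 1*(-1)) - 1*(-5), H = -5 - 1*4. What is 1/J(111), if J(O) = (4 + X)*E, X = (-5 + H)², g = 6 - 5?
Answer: 1/1400 ≈ 0.00071429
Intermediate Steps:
g = 1
H = -9 (H = -5 - 4 = -9)
X = 196 (X = (-5 - 9)² = (-14)² = 196)
E = 7 (E = (1 - 1*(-1)) - 1*(-5) = (1 + 1) + 5 = 2 + 5 = 7)
J(O) = 1400 (J(O) = (4 + 196)*7 = 200*7 = 1400)
1/J(111) = 1/1400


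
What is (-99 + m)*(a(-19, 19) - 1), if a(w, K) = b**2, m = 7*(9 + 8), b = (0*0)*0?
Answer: -20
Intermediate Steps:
b = 0 (b = 0*0 = 0)
m = 119 (m = 7*17 = 119)
a(w, K) = 0 (a(w, K) = 0**2 = 0)
(-99 + m)*(a(-19, 19) - 1) = (-99 + 119)*(0 - 1) = 20*(-1) = -20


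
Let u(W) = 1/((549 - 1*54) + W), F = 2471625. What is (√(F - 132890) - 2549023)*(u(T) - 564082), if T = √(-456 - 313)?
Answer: 353416865995861099/245794 - 138647970613*√2338735/245794 - I*√1798487215/245794 + 2549023*I*√769/245794 ≈ 1.437e+12 + 287.41*I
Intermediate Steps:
T = I*√769 (T = √(-769) = I*√769 ≈ 27.731*I)
u(W) = 1/(495 + W) (u(W) = 1/((549 - 54) + W) = 1/(495 + W))
(√(F - 132890) - 2549023)*(u(T) - 564082) = (√(2471625 - 132890) - 2549023)*(1/(495 + I*√769) - 564082) = (√2338735 - 2549023)*(-564082 + 1/(495 + I*√769)) = (-2549023 + √2338735)*(-564082 + 1/(495 + I*√769))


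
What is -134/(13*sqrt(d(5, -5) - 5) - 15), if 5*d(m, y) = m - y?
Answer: 335/122 + 871*I*sqrt(3)/366 ≈ 2.7459 + 4.1219*I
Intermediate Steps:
d(m, y) = -y/5 + m/5 (d(m, y) = (m - y)/5 = -y/5 + m/5)
-134/(13*sqrt(d(5, -5) - 5) - 15) = -134/(13*sqrt((-1/5*(-5) + (1/5)*5) - 5) - 15) = -134/(13*sqrt((1 + 1) - 5) - 15) = -134/(13*sqrt(2 - 5) - 15) = -134/(13*sqrt(-3) - 15) = -134/(13*(I*sqrt(3)) - 15) = -134/(13*I*sqrt(3) - 15) = -134/(-15 + 13*I*sqrt(3))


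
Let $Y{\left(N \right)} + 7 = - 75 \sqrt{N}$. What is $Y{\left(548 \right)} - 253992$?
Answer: $-253999 - 150 \sqrt{137} \approx -2.5575 \cdot 10^{5}$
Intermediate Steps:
$Y{\left(N \right)} = -7 - 75 \sqrt{N}$
$Y{\left(548 \right)} - 253992 = \left(-7 - 75 \sqrt{548}\right) - 253992 = \left(-7 - 75 \cdot 2 \sqrt{137}\right) - 253992 = \left(-7 - 150 \sqrt{137}\right) - 253992 = -253999 - 150 \sqrt{137}$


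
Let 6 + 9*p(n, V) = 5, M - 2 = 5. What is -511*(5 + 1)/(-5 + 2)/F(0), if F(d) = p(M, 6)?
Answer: -9198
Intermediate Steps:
M = 7 (M = 2 + 5 = 7)
p(n, V) = -1/9 (p(n, V) = -2/3 + (1/9)*5 = -2/3 + 5/9 = -1/9)
F(d) = -1/9
-511*(5 + 1)/(-5 + 2)/F(0) = -511*(5 + 1)/(-5 + 2)/(-1/9) = -511*6/(-3)*(-9) = -511*6*(-1/3)*(-9) = -(-1022)*(-9) = -511*18 = -9198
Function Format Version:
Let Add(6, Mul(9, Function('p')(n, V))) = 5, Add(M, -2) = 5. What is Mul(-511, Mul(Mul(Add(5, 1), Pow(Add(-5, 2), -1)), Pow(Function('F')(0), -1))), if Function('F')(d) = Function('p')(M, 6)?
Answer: -9198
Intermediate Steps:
M = 7 (M = Add(2, 5) = 7)
Function('p')(n, V) = Rational(-1, 9) (Function('p')(n, V) = Add(Rational(-2, 3), Mul(Rational(1, 9), 5)) = Add(Rational(-2, 3), Rational(5, 9)) = Rational(-1, 9))
Function('F')(d) = Rational(-1, 9)
Mul(-511, Mul(Mul(Add(5, 1), Pow(Add(-5, 2), -1)), Pow(Function('F')(0), -1))) = Mul(-511, Mul(Mul(Add(5, 1), Pow(Add(-5, 2), -1)), Pow(Rational(-1, 9), -1))) = Mul(-511, Mul(Mul(6, Pow(-3, -1)), -9)) = Mul(-511, Mul(Mul(6, Rational(-1, 3)), -9)) = Mul(-511, Mul(-2, -9)) = Mul(-511, 18) = -9198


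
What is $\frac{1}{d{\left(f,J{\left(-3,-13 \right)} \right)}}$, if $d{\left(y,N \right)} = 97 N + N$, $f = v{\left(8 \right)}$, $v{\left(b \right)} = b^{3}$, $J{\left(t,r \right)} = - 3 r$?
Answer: $\frac{1}{3822} \approx 0.00026164$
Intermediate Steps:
$f = 512$ ($f = 8^{3} = 512$)
$d{\left(y,N \right)} = 98 N$
$\frac{1}{d{\left(f,J{\left(-3,-13 \right)} \right)}} = \frac{1}{98 \left(\left(-3\right) \left(-13\right)\right)} = \frac{1}{98 \cdot 39} = \frac{1}{3822}$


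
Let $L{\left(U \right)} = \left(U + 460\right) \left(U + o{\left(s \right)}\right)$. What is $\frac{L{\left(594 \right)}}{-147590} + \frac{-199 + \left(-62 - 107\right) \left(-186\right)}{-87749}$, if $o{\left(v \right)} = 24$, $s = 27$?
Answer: $- \frac{30883607639}{6475437455} \approx -4.7693$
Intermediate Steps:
$L{\left(U \right)} = \left(24 + U\right) \left(460 + U\right)$ ($L{\left(U \right)} = \left(U + 460\right) \left(U + 24\right) = \left(460 + U\right) \left(24 + U\right) = \left(24 + U\right) \left(460 + U\right)$)
$\frac{L{\left(594 \right)}}{-147590} + \frac{-199 + \left(-62 - 107\right) \left(-186\right)}{-87749} = \frac{11040 + 594^{2} + 484 \cdot 594}{-147590} + \frac{-199 + \left(-62 - 107\right) \left(-186\right)}{-87749} = \left(11040 + 352836 + 287496\right) \left(- \frac{1}{147590}\right) + \left(-199 - -31434\right) \left(- \frac{1}{87749}\right) = 651372 \left(- \frac{1}{147590}\right) + \left(-199 + 31434\right) \left(- \frac{1}{87749}\right) = - \frac{325686}{73795} + 31235 \left(- \frac{1}{87749}\right) = - \frac{325686}{73795} - \frac{31235}{87749} = - \frac{30883607639}{6475437455}$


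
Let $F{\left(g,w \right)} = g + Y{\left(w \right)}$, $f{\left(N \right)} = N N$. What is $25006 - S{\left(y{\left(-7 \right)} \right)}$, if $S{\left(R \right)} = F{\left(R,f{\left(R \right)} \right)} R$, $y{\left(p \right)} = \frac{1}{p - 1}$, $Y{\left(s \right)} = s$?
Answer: $\frac{12803065}{512} \approx 25006.0$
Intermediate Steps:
$f{\left(N \right)} = N^{2}$
$F{\left(g,w \right)} = g + w$
$y{\left(p \right)} = \frac{1}{-1 + p}$
$S{\left(R \right)} = R \left(R + R^{2}\right)$ ($S{\left(R \right)} = \left(R + R^{2}\right) R = R \left(R + R^{2}\right)$)
$25006 - S{\left(y{\left(-7 \right)} \right)} = 25006 - \left(\frac{1}{-1 - 7}\right)^{2} \left(1 + \frac{1}{-1 - 7}\right) = 25006 - \left(\frac{1}{-8}\right)^{2} \left(1 + \frac{1}{-8}\right) = 25006 - \left(- \frac{1}{8}\right)^{2} \left(1 - \frac{1}{8}\right) = 25006 - \frac{1}{64} \cdot \frac{7}{8} = 25006 - \frac{7}{512} = \frac{12803065}{512}$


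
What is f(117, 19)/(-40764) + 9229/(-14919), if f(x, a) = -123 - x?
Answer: -31052533/50679843 ≈ -0.61272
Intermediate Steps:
f(117, 19)/(-40764) + 9229/(-14919) = (-123 - 1*117)/(-40764) + 9229/(-14919) = (-123 - 117)*(-1/40764) + 9229*(-1/14919) = -240*(-1/40764) - 9229/14919 = 20/3397 - 9229/14919 = -31052533/50679843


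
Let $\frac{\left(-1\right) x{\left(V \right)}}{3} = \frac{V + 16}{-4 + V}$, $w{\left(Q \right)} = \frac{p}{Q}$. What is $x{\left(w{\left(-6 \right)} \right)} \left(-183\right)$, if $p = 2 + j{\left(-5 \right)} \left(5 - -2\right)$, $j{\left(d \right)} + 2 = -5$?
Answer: $\frac{78507}{23} \approx 3413.3$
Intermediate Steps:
$j{\left(d \right)} = -7$ ($j{\left(d \right)} = -2 - 5 = -7$)
$p = -47$ ($p = 2 - 7 \left(5 - -2\right) = 2 - 7 \left(5 + 2\right) = 2 - 49 = -47$)
$w{\left(Q \right)} = - \frac{47}{Q}$
$x{\left(V \right)} = - \frac{3 \left(16 + V\right)}{-4 + V}$ ($x{\left(V \right)} = - 3 \frac{V + 16}{-4 + V} = - 3 \frac{16 + V}{-4 + V} = - \frac{3 \left(16 + V\right)}{-4 + V}$)
$x{\left(w{\left(-6 \right)} \right)} \left(-183\right) = \frac{3 \left(-16 - - \frac{47}{-6}\right)}{-4 - \frac{47}{-6}} \left(-183\right) = \frac{3 \left(-16 - \left(-47\right) \left(- \frac{1}{6}\right)\right)}{-4 - - \frac{47}{6}} \left(-183\right) = \frac{3 \left(-16 - \frac{47}{6}\right)}{-4 + \frac{47}{6}} \left(-183\right) = \frac{3 \left(-16 - \frac{47}{6}\right)}{\frac{23}{6}} \left(-183\right) = 3 \cdot \frac{6}{23} \left(- \frac{143}{6}\right) \left(-183\right) = \left(- \frac{429}{23}\right) \left(-183\right) = \frac{78507}{23}$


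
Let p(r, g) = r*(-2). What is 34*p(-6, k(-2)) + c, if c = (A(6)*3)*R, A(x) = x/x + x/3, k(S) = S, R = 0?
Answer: 408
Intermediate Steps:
A(x) = 1 + x/3 (A(x) = 1 + x*(⅓) = 1 + x/3)
p(r, g) = -2*r
c = 0 (c = ((1 + (⅓)*6)*3)*0 = ((1 + 2)*3)*0 = (3*3)*0 = 9*0 = 0)
34*p(-6, k(-2)) + c = 34*(-2*(-6)) + 0 = 34*12 + 0 = 408 + 0 = 408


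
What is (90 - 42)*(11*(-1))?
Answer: -528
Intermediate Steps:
(90 - 42)*(11*(-1)) = 48*(-11) = -528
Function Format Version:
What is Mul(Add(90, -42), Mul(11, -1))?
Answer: -528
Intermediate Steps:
Mul(Add(90, -42), Mul(11, -1)) = Mul(48, -11) = -528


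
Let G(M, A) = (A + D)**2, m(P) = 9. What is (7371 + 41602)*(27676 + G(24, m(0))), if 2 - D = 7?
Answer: 1356160316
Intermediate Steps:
D = -5 (D = 2 - 1*7 = 2 - 7 = -5)
G(M, A) = (-5 + A)**2 (G(M, A) = (A - 5)**2 = (-5 + A)**2)
(7371 + 41602)*(27676 + G(24, m(0))) = (7371 + 41602)*(27676 + (-5 + 9)**2) = 48973*(27676 + 4**2) = 48973*(27676 + 16) = 48973*27692 = 1356160316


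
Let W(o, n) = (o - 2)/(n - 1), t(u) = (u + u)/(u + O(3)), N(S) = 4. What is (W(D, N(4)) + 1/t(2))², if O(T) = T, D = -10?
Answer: 121/16 ≈ 7.5625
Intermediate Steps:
t(u) = 2*u/(3 + u) (t(u) = (u + u)/(u + 3) = (2*u)/(3 + u) = 2*u/(3 + u))
W(o, n) = (-2 + o)/(-1 + n)
(W(D, N(4)) + 1/t(2))² = ((-2 - 10)/(-1 + 4) + 1/(2*2/(3 + 2)))² = (-12/3 + 1/(2*2/5))² = ((⅓)*(-12) + 1/(2*2*(⅕)))² = (-4 + 1/(⅘))² = (-4 + 5/4)² = (-11/4)² = 121/16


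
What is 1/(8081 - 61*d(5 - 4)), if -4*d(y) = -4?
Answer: 1/8020 ≈ 0.00012469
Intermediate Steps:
d(y) = 1 (d(y) = -¼*(-4) = 1)
1/(8081 - 61*d(5 - 4)) = 1/(8081 - 61*1) = 1/(8081 - 61) = 1/8020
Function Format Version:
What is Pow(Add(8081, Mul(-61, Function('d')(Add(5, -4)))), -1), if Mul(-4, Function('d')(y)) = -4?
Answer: Rational(1, 8020) ≈ 0.00012469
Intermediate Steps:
Function('d')(y) = 1 (Function('d')(y) = Mul(Rational(-1, 4), -4) = 1)
Pow(Add(8081, Mul(-61, Function('d')(Add(5, -4)))), -1) = Pow(Add(8081, Mul(-61, 1)), -1) = Pow(Add(8081, -61), -1) = Pow(8020, -1) = Rational(1, 8020)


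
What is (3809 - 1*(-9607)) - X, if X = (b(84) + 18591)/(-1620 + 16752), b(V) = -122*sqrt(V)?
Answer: 67664107/5044 + 61*sqrt(21)/3783 ≈ 13415.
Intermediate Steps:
X = 6197/5044 - 61*sqrt(21)/3783 (X = (-244*sqrt(21) + 18591)/(-1620 + 16752) = (-244*sqrt(21) + 18591)/15132 = (-244*sqrt(21) + 18591)*(1/15132) = (18591 - 244*sqrt(21))*(1/15132) = 6197/5044 - 61*sqrt(21)/3783 ≈ 1.1547)
(3809 - 1*(-9607)) - X = (3809 - 1*(-9607)) - (6197/5044 - 61*sqrt(21)/3783) = (3809 + 9607) + (-6197/5044 + 61*sqrt(21)/3783) = 13416 + (-6197/5044 + 61*sqrt(21)/3783) = 67664107/5044 + 61*sqrt(21)/3783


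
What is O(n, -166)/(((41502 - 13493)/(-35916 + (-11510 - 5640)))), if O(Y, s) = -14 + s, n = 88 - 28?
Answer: 9551880/28009 ≈ 341.03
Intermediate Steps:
n = 60
O(n, -166)/(((41502 - 13493)/(-35916 + (-11510 - 5640)))) = (-14 - 166)/(((41502 - 13493)/(-35916 + (-11510 - 5640)))) = -180/(28009/(-35916 - 17150)) = -180/(28009/(-53066)) = -180/(28009*(-1/53066)) = -180/(-28009/53066) = -180*(-53066/28009) = 9551880/28009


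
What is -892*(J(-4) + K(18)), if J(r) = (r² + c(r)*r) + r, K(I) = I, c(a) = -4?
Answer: -41032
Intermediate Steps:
J(r) = r² - 3*r (J(r) = (r² - 4*r) + r = r² - 3*r)
-892*(J(-4) + K(18)) = -892*(-4*(-3 - 4) + 18) = -892*(-4*(-7) + 18) = -892*(28 + 18) = -892*46 = -41032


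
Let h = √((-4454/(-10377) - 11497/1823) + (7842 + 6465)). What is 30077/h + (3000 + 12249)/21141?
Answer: 5083/7047 + 90231*√568649406914810930/270538211470 ≈ 252.23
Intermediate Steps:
h = √568649406914810930/6305757 (h = √((-4454*(-1/10377) - 11497*1/1823) + 14307) = √((4454/10377 - 11497/1823) + 14307) = √(-111184727/18917271 + 14307) = √(270538211470/18917271) = √568649406914810930/6305757 ≈ 119.59)
30077/h + (3000 + 12249)/21141 = 30077/((√568649406914810930/6305757)) + (3000 + 12249)/21141 = 30077*(3*√568649406914810930/270538211470) + 15249*(1/21141) = 90231*√568649406914810930/270538211470 + 5083/7047 = 5083/7047 + 90231*√568649406914810930/270538211470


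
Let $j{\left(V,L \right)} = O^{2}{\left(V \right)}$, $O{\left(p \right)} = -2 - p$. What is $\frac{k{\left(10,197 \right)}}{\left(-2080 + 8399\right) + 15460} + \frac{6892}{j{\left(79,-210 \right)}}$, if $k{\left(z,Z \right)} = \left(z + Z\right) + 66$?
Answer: $\frac{151892021}{142892019} \approx 1.063$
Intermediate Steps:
$k{\left(z,Z \right)} = 66 + Z + z$ ($k{\left(z,Z \right)} = \left(Z + z\right) + 66 = 66 + Z + z$)
$j{\left(V,L \right)} = \left(-2 - V\right)^{2}$
$\frac{k{\left(10,197 \right)}}{\left(-2080 + 8399\right) + 15460} + \frac{6892}{j{\left(79,-210 \right)}} = \frac{66 + 197 + 10}{\left(-2080 + 8399\right) + 15460} + \frac{6892}{\left(2 + 79\right)^{2}} = \frac{273}{6319 + 15460} + \frac{6892}{81^{2}} = \frac{273}{21779} + \frac{6892}{6561} = \frac{151892021}{142892019}$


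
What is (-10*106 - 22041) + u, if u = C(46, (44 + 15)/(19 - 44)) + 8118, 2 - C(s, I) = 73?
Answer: -15054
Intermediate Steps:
C(s, I) = -71 (C(s, I) = 2 - 1*73 = 2 - 73 = -71)
u = 8047 (u = -71 + 8118 = 8047)
(-10*106 - 22041) + u = (-10*106 - 22041) + 8047 = (-1060 - 22041) + 8047 = -23101 + 8047 = -15054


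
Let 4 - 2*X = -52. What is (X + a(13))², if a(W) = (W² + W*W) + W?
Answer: 143641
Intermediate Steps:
X = 28 (X = 2 - ½*(-52) = 2 + 26 = 28)
a(W) = W + 2*W² (a(W) = (W² + W²) + W = 2*W² + W = W + 2*W²)
(X + a(13))² = (28 + 13*(1 + 2*13))² = (28 + 13*(1 + 26))² = (28 + 13*27)² = (28 + 351)² = 379² = 143641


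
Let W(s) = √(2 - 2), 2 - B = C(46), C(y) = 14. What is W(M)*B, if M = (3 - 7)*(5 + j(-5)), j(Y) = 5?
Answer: 0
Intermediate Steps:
M = -40 (M = (3 - 7)*(5 + 5) = -4*10 = -40)
B = -12 (B = 2 - 1*14 = 2 - 14 = -12)
W(s) = 0 (W(s) = √0 = 0)
W(M)*B = 0*(-12) = 0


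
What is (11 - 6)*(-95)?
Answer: -475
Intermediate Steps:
(11 - 6)*(-95) = 5*(-95) = -475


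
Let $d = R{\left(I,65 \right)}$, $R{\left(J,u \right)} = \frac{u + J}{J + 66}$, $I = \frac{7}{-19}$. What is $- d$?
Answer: $- \frac{1228}{1247} \approx -0.98476$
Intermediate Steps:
$I = - \frac{7}{19}$ ($I = 7 \left(- \frac{1}{19}\right) = - \frac{7}{19} \approx -0.36842$)
$R{\left(J,u \right)} = \frac{J + u}{66 + J}$
$d = \frac{1228}{1247}$ ($d = \frac{- \frac{7}{19} + 65}{66 - \frac{7}{19}} = \frac{1}{\frac{1247}{19}} \cdot \frac{1228}{19} = \frac{19}{1247} \cdot \frac{1228}{19} = \frac{1228}{1247} \approx 0.98476$)
$- d = \left(-1\right) \frac{1228}{1247} = - \frac{1228}{1247}$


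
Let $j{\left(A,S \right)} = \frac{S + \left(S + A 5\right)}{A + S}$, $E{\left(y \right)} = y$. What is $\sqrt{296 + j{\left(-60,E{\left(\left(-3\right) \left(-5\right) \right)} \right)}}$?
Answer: $\sqrt{302} \approx 17.378$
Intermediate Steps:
$j{\left(A,S \right)} = \frac{2 S + 5 A}{A + S}$ ($j{\left(A,S \right)} = \frac{S + \left(S + 5 A\right)}{A + S} = \frac{2 S + 5 A}{A + S}$)
$\sqrt{296 + j{\left(-60,E{\left(\left(-3\right) \left(-5\right) \right)} \right)}} = \sqrt{296 + \frac{2 \left(\left(-3\right) \left(-5\right)\right) + 5 \left(-60\right)}{-60 - -15}} = \sqrt{296 + \frac{2 \cdot 15 - 300}{-60 + 15}} = \sqrt{296 + \frac{30 - 300}{-45}} = \sqrt{296 - -6} = \sqrt{296 + 6} = \sqrt{302}$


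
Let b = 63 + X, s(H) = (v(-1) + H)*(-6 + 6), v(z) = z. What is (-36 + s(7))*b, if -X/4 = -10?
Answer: -3708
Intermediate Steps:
X = 40 (X = -4*(-10) = 40)
s(H) = 0 (s(H) = (-1 + H)*(-6 + 6) = (-1 + H)*0 = 0)
b = 103 (b = 63 + 40 = 103)
(-36 + s(7))*b = (-36 + 0)*103 = -36*103 = -3708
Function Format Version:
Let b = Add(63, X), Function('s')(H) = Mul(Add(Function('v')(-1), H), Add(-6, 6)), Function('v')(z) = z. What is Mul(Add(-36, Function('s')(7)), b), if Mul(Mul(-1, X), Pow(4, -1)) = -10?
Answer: -3708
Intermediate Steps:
X = 40 (X = Mul(-4, -10) = 40)
Function('s')(H) = 0 (Function('s')(H) = Mul(Add(-1, H), Add(-6, 6)) = Mul(Add(-1, H), 0) = 0)
b = 103 (b = Add(63, 40) = 103)
Mul(Add(-36, Function('s')(7)), b) = Mul(Add(-36, 0), 103) = Mul(-36, 103) = -3708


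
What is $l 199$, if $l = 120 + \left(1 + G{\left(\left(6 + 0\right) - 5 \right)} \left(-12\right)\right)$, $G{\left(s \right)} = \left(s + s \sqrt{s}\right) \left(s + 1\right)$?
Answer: $14527$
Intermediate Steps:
$G{\left(s \right)} = \left(1 + s\right) \left(s + s^{\frac{3}{2}}\right)$ ($G{\left(s \right)} = \left(s + s^{\frac{3}{2}}\right) \left(1 + s\right) = \left(1 + s\right) \left(s + s^{\frac{3}{2}}\right)$)
$l = 73$ ($l = 120 + \left(1 + \left(\left(\left(6 + 0\right) - 5\right) + \left(\left(6 + 0\right) - 5\right)^{2} + \left(\left(6 + 0\right) - 5\right)^{\frac{3}{2}} + \left(\left(6 + 0\right) - 5\right)^{\frac{5}{2}}\right) \left(-12\right)\right) = 120 + \left(1 + \left(\left(6 - 5\right) + \left(6 - 5\right)^{2} + \left(6 - 5\right)^{\frac{3}{2}} + \left(6 - 5\right)^{\frac{5}{2}}\right) \left(-12\right)\right) = 120 + \left(1 + \left(1 + 1^{2} + 1^{\frac{3}{2}} + 1^{\frac{5}{2}}\right) \left(-12\right)\right) = 120 + \left(1 + \left(1 + 1 + 1 + 1\right) \left(-12\right)\right) = 120 + \left(1 + 4 \left(-12\right)\right) = 120 + \left(1 - 48\right) = 120 - 47 = 73$)
$l 199 = 73 \cdot 199 = 14527$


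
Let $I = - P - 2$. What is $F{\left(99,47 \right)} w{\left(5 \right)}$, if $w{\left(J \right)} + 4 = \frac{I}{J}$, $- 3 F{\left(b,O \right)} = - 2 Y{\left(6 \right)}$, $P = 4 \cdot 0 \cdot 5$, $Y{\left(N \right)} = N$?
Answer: $- \frac{88}{5} \approx -17.6$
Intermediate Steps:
$P = 0$ ($P = 0 \cdot 5 = 0$)
$I = -2$ ($I = \left(-1\right) 0 - 2 = 0 - 2 = -2$)
$F{\left(b,O \right)} = 4$ ($F{\left(b,O \right)} = - \frac{\left(-2\right) 6}{3} = \left(- \frac{1}{3}\right) \left(-12\right) = 4$)
$w{\left(J \right)} = -4 - \frac{2}{J}$
$F{\left(99,47 \right)} w{\left(5 \right)} = 4 \left(-4 - \frac{2}{5}\right) = 4 \left(- \frac{22}{5}\right) = - \frac{88}{5}$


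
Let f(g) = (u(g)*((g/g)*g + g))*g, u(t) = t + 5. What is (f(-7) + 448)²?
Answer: 63504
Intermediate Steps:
u(t) = 5 + t
f(g) = 2*g²*(5 + g) (f(g) = ((5 + g)*((g/g)*g + g))*g = ((5 + g)*(1*g + g))*g = ((5 + g)*(g + g))*g = ((5 + g)*(2*g))*g = (2*g*(5 + g))*g = 2*g²*(5 + g))
(f(-7) + 448)² = (2*(-7)²*(5 - 7) + 448)² = (2*49*(-2) + 448)² = (-196 + 448)² = 252² = 63504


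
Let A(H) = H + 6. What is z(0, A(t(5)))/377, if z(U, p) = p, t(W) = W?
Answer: 11/377 ≈ 0.029178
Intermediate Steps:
A(H) = 6 + H
z(0, A(t(5)))/377 = (6 + 5)/377 = 11*(1/377) = 11/377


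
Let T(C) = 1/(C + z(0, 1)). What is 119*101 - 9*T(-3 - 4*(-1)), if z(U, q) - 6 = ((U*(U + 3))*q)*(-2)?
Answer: 84124/7 ≈ 12018.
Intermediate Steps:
z(U, q) = 6 - 2*U*q*(3 + U) (z(U, q) = 6 + ((U*(U + 3))*q)*(-2) = 6 + ((U*(3 + U))*q)*(-2) = 6 + (U*q*(3 + U))*(-2) = 6 - 2*U*q*(3 + U))
T(C) = 1/(6 + C) (T(C) = 1/(C + (6 - 6*0*1 - 2*1*0**2)) = 1/(C + (6 + 0 - 2*1*0)) = 1/(C + (6 + 0 + 0)) = 1/(C + 6) = 1/(6 + C))
119*101 - 9*T(-3 - 4*(-1)) = 119*101 - 9/(6 + (-3 - 4*(-1))) = 12019 - 9/(6 + (-3 + 4)) = 12019 - 9/(6 + 1) = 12019 - 9/7 = 84124/7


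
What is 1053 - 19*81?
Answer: -486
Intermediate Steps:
1053 - 19*81 = 1053 - 1539 = -486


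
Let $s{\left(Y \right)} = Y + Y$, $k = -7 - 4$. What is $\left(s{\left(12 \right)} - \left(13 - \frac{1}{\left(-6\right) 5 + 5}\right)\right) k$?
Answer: $- \frac{3014}{25} \approx -120.56$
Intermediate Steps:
$k = -11$ ($k = -7 - 4 = -11$)
$s{\left(Y \right)} = 2 Y$
$\left(s{\left(12 \right)} - \left(13 - \frac{1}{\left(-6\right) 5 + 5}\right)\right) k = \left(2 \cdot 12 - \left(13 - \frac{1}{\left(-6\right) 5 + 5}\right)\right) \left(-11\right) = \left(24 - \left(13 - \frac{1}{-30 + 5}\right)\right) \left(-11\right) = \left(24 - \left(13 - \frac{1}{-25}\right)\right) \left(-11\right) = \left(24 - \frac{326}{25}\right) \left(-11\right) = \frac{274}{25} \left(-11\right) = - \frac{3014}{25}$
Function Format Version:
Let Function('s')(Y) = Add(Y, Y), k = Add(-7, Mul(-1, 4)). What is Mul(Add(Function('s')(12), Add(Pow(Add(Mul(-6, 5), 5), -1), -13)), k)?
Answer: Rational(-3014, 25) ≈ -120.56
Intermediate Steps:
k = -11 (k = Add(-7, -4) = -11)
Function('s')(Y) = Mul(2, Y)
Mul(Add(Function('s')(12), Add(Pow(Add(Mul(-6, 5), 5), -1), -13)), k) = Mul(Add(Mul(2, 12), Add(Pow(Add(Mul(-6, 5), 5), -1), -13)), -11) = Mul(Add(24, Add(Pow(Add(-30, 5), -1), -13)), -11) = Mul(Add(24, Add(Pow(-25, -1), -13)), -11) = Mul(Add(24, Add(Rational(-1, 25), -13)), -11) = Mul(Add(24, Rational(-326, 25)), -11) = Mul(Rational(274, 25), -11) = Rational(-3014, 25)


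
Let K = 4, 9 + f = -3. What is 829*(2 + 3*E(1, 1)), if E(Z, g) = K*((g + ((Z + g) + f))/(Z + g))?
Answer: -43108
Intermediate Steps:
f = -12 (f = -9 - 3 = -12)
E(Z, g) = 4*(-12 + Z + 2*g)/(Z + g) (E(Z, g) = 4*((g + ((Z + g) - 12))/(Z + g)) = 4*((g + (-12 + Z + g))/(Z + g)) = 4*((-12 + Z + 2*g)/(Z + g)) = 4*(-12 + Z + 2*g)/(Z + g))
829*(2 + 3*E(1, 1)) = 829*(2 + 3*(4*(-12 + 1 + 2*1)/(1 + 1))) = 829*(2 + 3*(4*(-12 + 1 + 2)/2)) = 829*(2 + 3*(4*(½)*(-9))) = 829*(2 + 3*(-18)) = 829*(2 - 54) = 829*(-52) = -43108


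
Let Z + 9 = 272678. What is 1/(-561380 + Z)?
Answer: -1/288711 ≈ -3.4637e-6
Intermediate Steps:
Z = 272669 (Z = -9 + 272678 = 272669)
1/(-561380 + Z) = 1/(-561380 + 272669) = 1/(-288711) = -1/288711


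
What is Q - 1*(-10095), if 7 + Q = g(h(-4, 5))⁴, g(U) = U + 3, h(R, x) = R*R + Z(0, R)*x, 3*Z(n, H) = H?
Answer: 2691289/81 ≈ 33226.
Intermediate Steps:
Z(n, H) = H/3
h(R, x) = R² + R*x/3 (h(R, x) = R*R + (R/3)*x = R² + R*x/3)
g(U) = 3 + U
Q = 1873594/81 (Q = -7 + (3 + (⅓)*(-4)*(5 + 3*(-4)))⁴ = -7 + (3 + (⅓)*(-4)*(5 - 12))⁴ = -7 + (3 + (⅓)*(-4)*(-7))⁴ = -7 + (3 + 28/3)⁴ = -7 + (37/3)⁴ = -7 + 1874161/81 = 1873594/81 ≈ 23131.)
Q - 1*(-10095) = 1873594/81 - 1*(-10095) = 1873594/81 + 10095 = 2691289/81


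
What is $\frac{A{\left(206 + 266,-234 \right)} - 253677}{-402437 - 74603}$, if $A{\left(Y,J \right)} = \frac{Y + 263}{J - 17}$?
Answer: $\frac{31836831}{59868520} \approx 0.53178$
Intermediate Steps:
$A{\left(Y,J \right)} = \frac{263 + Y}{-17 + J}$
$\frac{A{\left(206 + 266,-234 \right)} - 253677}{-402437 - 74603} = \frac{\frac{263 + \left(206 + 266\right)}{-17 - 234} - 253677}{-402437 - 74603} = \frac{\frac{263 + 472}{-251} - 253677}{-477040} = \left(\left(- \frac{1}{251}\right) 735 - 253677\right) \left(- \frac{1}{477040}\right) = \left(- \frac{735}{251} - 253677\right) \left(- \frac{1}{477040}\right) = \left(- \frac{63673662}{251}\right) \left(- \frac{1}{477040}\right) = \frac{31836831}{59868520}$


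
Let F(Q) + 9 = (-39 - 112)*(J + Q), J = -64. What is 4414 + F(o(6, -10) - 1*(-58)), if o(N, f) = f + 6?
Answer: 5915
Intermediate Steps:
o(N, f) = 6 + f
F(Q) = 9655 - 151*Q (F(Q) = -9 + (-39 - 112)*(-64 + Q) = -9 - 151*(-64 + Q) = -9 + (9664 - 151*Q) = 9655 - 151*Q)
4414 + F(o(6, -10) - 1*(-58)) = 4414 + (9655 - 151*((6 - 10) - 1*(-58))) = 4414 + (9655 - 151*(-4 + 58)) = 4414 + (9655 - 151*54) = 4414 + (9655 - 8154) = 4414 + 1501 = 5915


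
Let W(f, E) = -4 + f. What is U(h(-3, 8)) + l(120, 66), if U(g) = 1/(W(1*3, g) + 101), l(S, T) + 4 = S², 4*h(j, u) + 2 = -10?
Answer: 1439601/100 ≈ 14396.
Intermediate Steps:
h(j, u) = -3 (h(j, u) = -½ + (¼)*(-10) = -½ - 5/2 = -3)
l(S, T) = -4 + S²
U(g) = 1/100 (U(g) = 1/((-4 + 1*3) + 101) = 1/((-4 + 3) + 101) = 1/(-1 + 101) = 1/100)
U(h(-3, 8)) + l(120, 66) = 1/100 + (-4 + 120²) = 1/100 + (-4 + 14400) = 1/100 + 14396 = 1439601/100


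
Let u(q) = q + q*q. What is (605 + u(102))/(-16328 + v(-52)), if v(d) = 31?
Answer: -11111/16297 ≈ -0.68178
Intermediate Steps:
u(q) = q + q²
(605 + u(102))/(-16328 + v(-52)) = (605 + 102*(1 + 102))/(-16328 + 31) = (605 + 102*103)/(-16297) = (605 + 10506)*(-1/16297) = 11111*(-1/16297) = -11111/16297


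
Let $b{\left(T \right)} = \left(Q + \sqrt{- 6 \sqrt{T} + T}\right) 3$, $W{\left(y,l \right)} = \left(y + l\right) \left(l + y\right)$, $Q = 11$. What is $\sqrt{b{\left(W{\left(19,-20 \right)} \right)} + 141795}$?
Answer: $\sqrt{141828 + 3 i \sqrt{5}} \approx 376.6 + 0.0089 i$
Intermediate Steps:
$W{\left(y,l \right)} = \left(l + y\right)^{2}$ ($W{\left(y,l \right)} = \left(l + y\right) \left(l + y\right) = \left(l + y\right)^{2}$)
$b{\left(T \right)} = 33 + 3 \sqrt{T - 6 \sqrt{T}}$ ($b{\left(T \right)} = \left(11 + \sqrt{- 6 \sqrt{T} + T}\right) 3 = \left(11 + \sqrt{T - 6 \sqrt{T}}\right) 3 = 33 + 3 \sqrt{T - 6 \sqrt{T}}$)
$\sqrt{b{\left(W{\left(19,-20 \right)} \right)} + 141795} = \sqrt{\left(33 + 3 \sqrt{\left(-20 + 19\right)^{2} - 6 \sqrt{\left(-20 + 19\right)^{2}}}\right) + 141795} = \sqrt{\left(33 + 3 \sqrt{\left(-1\right)^{2} - 6 \sqrt{\left(-1\right)^{2}}}\right) + 141795} = \sqrt{\left(33 + 3 \sqrt{1 - 6 \sqrt{1}}\right) + 141795} = \sqrt{\left(33 + 3 \sqrt{1 - 6}\right) + 141795} = \sqrt{\left(33 + 3 \sqrt{-5}\right) + 141795} = \sqrt{\left(33 + 3 i \sqrt{5}\right) + 141795} = \sqrt{141828 + 3 i \sqrt{5}}$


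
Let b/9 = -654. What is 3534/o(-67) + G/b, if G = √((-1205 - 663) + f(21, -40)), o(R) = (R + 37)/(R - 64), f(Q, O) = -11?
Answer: 77159/5 - I*√1879/5886 ≈ 15432.0 - 0.0073645*I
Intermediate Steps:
b = -5886 (b = 9*(-654) = -5886)
o(R) = (37 + R)/(-64 + R)
G = I*√1879 (G = √((-1205 - 663) - 11) = √(-1868 - 11) = √(-1879) = I*√1879 ≈ 43.347*I)
3534/o(-67) + G/b = 3534/(((37 - 67)/(-64 - 67))) + (I*√1879)/(-5886) = 3534/((-30/(-131))) + (I*√1879)*(-1/5886) = 3534/((-1/131*(-30))) - I*√1879/5886 = 3534/(30/131) - I*√1879/5886 = 3534*(131/30) - I*√1879/5886 = 77159/5 - I*√1879/5886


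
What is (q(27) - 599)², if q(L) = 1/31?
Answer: 344770624/961 ≈ 3.5876e+5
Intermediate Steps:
q(L) = 1/31
(q(27) - 599)² = (1/31 - 599)² = (-18568/31)² = 344770624/961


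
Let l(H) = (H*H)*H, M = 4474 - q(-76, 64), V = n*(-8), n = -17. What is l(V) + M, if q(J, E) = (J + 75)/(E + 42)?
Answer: 267112581/106 ≈ 2.5199e+6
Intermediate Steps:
q(J, E) = (75 + J)/(42 + E)
V = 136 (V = -17*(-8) = 136)
M = 474245/106 (M = 4474 - (75 - 76)/(42 + 64) = 4474 - (-1)/106 = 4474 - 1*(-1/106) = 4474 + 1/106 = 474245/106 ≈ 4474.0)
l(H) = H**3 (l(H) = H**2*H = H**3)
l(V) + M = 136**3 + 474245/106 = 2515456 + 474245/106 = 267112581/106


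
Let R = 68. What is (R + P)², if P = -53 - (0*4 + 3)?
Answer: 144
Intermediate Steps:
P = -56 (P = -53 - (0 + 3) = -53 - 1*3 = -53 - 3 = -56)
(R + P)² = (68 - 56)² = 12² = 144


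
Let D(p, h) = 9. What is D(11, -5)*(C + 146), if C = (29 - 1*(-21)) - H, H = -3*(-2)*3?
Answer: 1602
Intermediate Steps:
H = 18 (H = 6*3 = 18)
C = 32 (C = (29 - 1*(-21)) - 1*18 = (29 + 21) - 18 = 50 - 18 = 32)
D(11, -5)*(C + 146) = 9*(32 + 146) = 9*178 = 1602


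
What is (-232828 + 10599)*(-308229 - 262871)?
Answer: 126914981900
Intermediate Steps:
(-232828 + 10599)*(-308229 - 262871) = -222229*(-571100) = 126914981900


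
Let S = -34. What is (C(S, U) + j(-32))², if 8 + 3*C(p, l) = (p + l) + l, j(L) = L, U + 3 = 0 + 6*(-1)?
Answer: 2704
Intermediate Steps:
U = -9 (U = -3 + (0 + 6*(-1)) = -3 + (0 - 6) = -3 - 6 = -9)
C(p, l) = -8/3 + p/3 + 2*l/3 (C(p, l) = -8/3 + ((p + l) + l)/3 = -8/3 + ((l + p) + l)/3 = -8/3 + (p + 2*l)/3 = -8/3 + (p/3 + 2*l/3) = -8/3 + p/3 + 2*l/3)
(C(S, U) + j(-32))² = ((-8/3 + (⅓)*(-34) + (⅔)*(-9)) - 32)² = ((-8/3 - 34/3 - 6) - 32)² = (-20 - 32)² = (-52)² = 2704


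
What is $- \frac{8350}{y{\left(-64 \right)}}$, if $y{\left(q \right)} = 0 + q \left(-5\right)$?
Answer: $- \frac{835}{32} \approx -26.094$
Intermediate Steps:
$y{\left(q \right)} = - 5 q$ ($y{\left(q \right)} = 0 - 5 q = - 5 q$)
$- \frac{8350}{y{\left(-64 \right)}} = - \frac{8350}{\left(-5\right) \left(-64\right)} = - \frac{8350}{320} = \left(-8350\right) \frac{1}{320} = - \frac{835}{32}$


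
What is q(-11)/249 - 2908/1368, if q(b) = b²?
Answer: -46547/28386 ≈ -1.6398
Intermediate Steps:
q(-11)/249 - 2908/1368 = (-11)²/249 - 2908/1368 = 121*(1/249) - 2908*1/1368 = 121/249 - 727/342 = -46547/28386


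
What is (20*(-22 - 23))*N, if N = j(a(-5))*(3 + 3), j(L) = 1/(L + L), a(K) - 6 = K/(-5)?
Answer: -2700/7 ≈ -385.71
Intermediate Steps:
a(K) = 6 - K/5 (a(K) = 6 + K/(-5) = 6 + K*(-1/5) = 6 - K/5)
j(L) = 1/(2*L)
N = 3/7 (N = (1/(2*(6 - 1/5*(-5))))*(3 + 3) = (1/(2*(6 + 1)))*6 = ((1/2)/7)*6 = ((1/2)*(1/7))*6 = (1/14)*6 = 3/7 ≈ 0.42857)
(20*(-22 - 23))*N = (20*(-22 - 23))*(3/7) = (20*(-45))*(3/7) = -900*3/7 = -2700/7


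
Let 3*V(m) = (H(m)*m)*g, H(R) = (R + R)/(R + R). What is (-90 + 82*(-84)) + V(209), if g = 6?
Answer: -6560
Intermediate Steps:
H(R) = 1 (H(R) = (2*R)/((2*R)) = (2*R)*(1/(2*R)) = 1)
V(m) = 2*m (V(m) = ((1*m)*6)/3 = (m*6)/3 = (6*m)/3 = 2*m)
(-90 + 82*(-84)) + V(209) = (-90 + 82*(-84)) + 2*209 = (-90 - 6888) + 418 = -6978 + 418 = -6560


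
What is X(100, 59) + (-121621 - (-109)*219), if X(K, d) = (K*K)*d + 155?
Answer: 492405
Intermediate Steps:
X(K, d) = 155 + d*K**2 (X(K, d) = K**2*d + 155 = d*K**2 + 155 = 155 + d*K**2)
X(100, 59) + (-121621 - (-109)*219) = (155 + 59*100**2) + (-121621 - (-109)*219) = (155 + 59*10000) + (-121621 - 1*(-23871)) = (155 + 590000) + (-121621 + 23871) = 590155 - 97750 = 492405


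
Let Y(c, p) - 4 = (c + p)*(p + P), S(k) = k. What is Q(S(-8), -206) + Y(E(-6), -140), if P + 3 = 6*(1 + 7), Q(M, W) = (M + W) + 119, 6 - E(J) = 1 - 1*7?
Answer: 12069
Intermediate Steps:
E(J) = 12 (E(J) = 6 - (1 - 1*7) = 6 - (1 - 7) = 6 - 1*(-6) = 6 + 6 = 12)
Q(M, W) = 119 + M + W
P = 45 (P = -3 + 6*(1 + 7) = -3 + 6*8 = -3 + 48 = 45)
Y(c, p) = 4 + (45 + p)*(c + p) (Y(c, p) = 4 + (c + p)*(p + 45) = 4 + (c + p)*(45 + p) = 4 + (45 + p)*(c + p))
Q(S(-8), -206) + Y(E(-6), -140) = (119 - 8 - 206) + (4 + (-140)² + 45*12 + 45*(-140) + 12*(-140)) = -95 + (4 + 19600 + 540 - 6300 - 1680) = -95 + 12164 = 12069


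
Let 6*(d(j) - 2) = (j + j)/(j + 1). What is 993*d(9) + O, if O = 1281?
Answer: 35649/10 ≈ 3564.9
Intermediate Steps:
d(j) = 2 + j/(3*(1 + j)) (d(j) = 2 + ((j + j)/(j + 1))/6 = 2 + ((2*j)/(1 + j))/6 = 2 + (2*j/(1 + j))/6 = 2 + j/(3*(1 + j)))
993*d(9) + O = 993*((6 + 7*9)/(3*(1 + 9))) + 1281 = 993*((1/3)*(6 + 63)/10) + 1281 = 993*((1/3)*(1/10)*69) + 1281 = 993*(23/10) + 1281 = 22839/10 + 1281 = 35649/10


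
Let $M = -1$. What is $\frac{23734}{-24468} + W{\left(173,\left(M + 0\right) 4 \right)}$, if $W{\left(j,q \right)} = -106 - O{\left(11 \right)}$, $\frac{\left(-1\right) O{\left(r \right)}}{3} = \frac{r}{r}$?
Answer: $- \frac{1271969}{12234} \approx -103.97$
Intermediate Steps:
$O{\left(r \right)} = -3$ ($O{\left(r \right)} = - 3 \frac{r}{r} = \left(-3\right) 1 = -3$)
$W{\left(j,q \right)} = -103$ ($W{\left(j,q \right)} = -106 - -3 = -106 + 3 = -103$)
$\frac{23734}{-24468} + W{\left(173,\left(M + 0\right) 4 \right)} = \frac{23734}{-24468} - 103 = 23734 \left(- \frac{1}{24468}\right) - 103 = - \frac{11867}{12234} - 103 = - \frac{1271969}{12234}$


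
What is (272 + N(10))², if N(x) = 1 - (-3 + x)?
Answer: 70756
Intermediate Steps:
N(x) = 4 - x (N(x) = 1 + (3 - x) = 4 - x)
(272 + N(10))² = (272 + (4 - 1*10))² = (272 + (4 - 10))² = (272 - 6)² = 266² = 70756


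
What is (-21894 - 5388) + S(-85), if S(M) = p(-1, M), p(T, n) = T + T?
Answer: -27284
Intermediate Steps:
p(T, n) = 2*T
S(M) = -2 (S(M) = 2*(-1) = -2)
(-21894 - 5388) + S(-85) = (-21894 - 5388) - 2 = -27282 - 2 = -27284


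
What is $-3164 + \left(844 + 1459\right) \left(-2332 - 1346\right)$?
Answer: $-8473598$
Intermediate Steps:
$-3164 + \left(844 + 1459\right) \left(-2332 - 1346\right) = -3164 + 2303 \left(-3678\right) = -3164 - 8470434 = -8473598$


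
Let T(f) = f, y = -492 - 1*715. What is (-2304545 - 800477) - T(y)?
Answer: -3103815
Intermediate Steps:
y = -1207 (y = -492 - 715 = -1207)
(-2304545 - 800477) - T(y) = (-2304545 - 800477) - 1*(-1207) = -3105022 + 1207 = -3103815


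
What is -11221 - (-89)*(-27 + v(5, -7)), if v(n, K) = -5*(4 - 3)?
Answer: -14069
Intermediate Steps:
v(n, K) = -5 (v(n, K) = -5*1 = -5)
-11221 - (-89)*(-27 + v(5, -7)) = -11221 - (-89)*(-27 - 5) = -11221 - (-89)*(-32) = -11221 - 1*2848 = -11221 - 2848 = -14069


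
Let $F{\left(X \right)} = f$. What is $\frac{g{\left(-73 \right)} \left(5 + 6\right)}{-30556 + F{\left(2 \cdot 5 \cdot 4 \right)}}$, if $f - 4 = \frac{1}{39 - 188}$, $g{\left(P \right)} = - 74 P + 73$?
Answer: $- \frac{8973525}{4552249} \approx -1.9712$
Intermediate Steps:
$g{\left(P \right)} = 73 - 74 P$
$f = \frac{595}{149}$ ($f = 4 + \frac{1}{39 - 188} = 4 + \frac{1}{-149} = 4 - \frac{1}{149} = \frac{595}{149} \approx 3.9933$)
$F{\left(X \right)} = \frac{595}{149}$
$\frac{g{\left(-73 \right)} \left(5 + 6\right)}{-30556 + F{\left(2 \cdot 5 \cdot 4 \right)}} = \frac{\left(73 - -5402\right) \left(5 + 6\right)}{-30556 + \frac{595}{149}} = \frac{\left(73 + 5402\right) 11}{- \frac{4552249}{149}} = 5475 \cdot 11 \left(- \frac{149}{4552249}\right) = 60225 \left(- \frac{149}{4552249}\right) = - \frac{8973525}{4552249}$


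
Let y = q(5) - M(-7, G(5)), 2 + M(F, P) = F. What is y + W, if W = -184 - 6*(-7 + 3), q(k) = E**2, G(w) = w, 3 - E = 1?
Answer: -147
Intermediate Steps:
E = 2 (E = 3 - 1*1 = 3 - 1 = 2)
M(F, P) = -2 + F
q(k) = 4 (q(k) = 2**2 = 4)
W = -160 (W = -184 - 6*(-4) = -184 + 24 = -160)
y = 13 (y = 4 - (-2 - 7) = 4 - 1*(-9) = 4 + 9 = 13)
y + W = 13 - 160 = -147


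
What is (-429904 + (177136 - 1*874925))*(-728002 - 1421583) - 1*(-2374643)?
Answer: 2424074332048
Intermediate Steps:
(-429904 + (177136 - 1*874925))*(-728002 - 1421583) - 1*(-2374643) = (-429904 + (177136 - 874925))*(-2149585) + 2374643 = (-429904 - 697789)*(-2149585) + 2374643 = -1127693*(-2149585) + 2374643 = 2424071957405 + 2374643 = 2424074332048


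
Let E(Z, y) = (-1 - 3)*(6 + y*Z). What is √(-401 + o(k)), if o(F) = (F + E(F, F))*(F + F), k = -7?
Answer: √2777 ≈ 52.697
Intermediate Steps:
E(Z, y) = -24 - 4*Z*y (E(Z, y) = -4*(6 + Z*y) = -24 - 4*Z*y)
o(F) = 2*F*(-24 + F - 4*F²) (o(F) = (F + (-24 - 4*F*F))*(F + F) = (F + (-24 - 4*F²))*(2*F) = (-24 + F - 4*F²)*(2*F) = 2*F*(-24 + F - 4*F²))
√(-401 + o(k)) = √(-401 + 2*(-7)*(-24 - 7 - 4*(-7)²)) = √(-401 + 2*(-7)*(-24 - 7 - 4*49)) = √(-401 + 2*(-7)*(-24 - 7 - 196)) = √(-401 + 2*(-7)*(-227)) = √(-401 + 3178) = √2777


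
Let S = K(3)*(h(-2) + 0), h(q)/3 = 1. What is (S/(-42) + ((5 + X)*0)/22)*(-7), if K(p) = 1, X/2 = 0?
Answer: 1/2 ≈ 0.50000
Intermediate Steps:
X = 0 (X = 2*0 = 0)
h(q) = 3 (h(q) = 3*1 = 3)
S = 3 (S = 1*(3 + 0) = 1*3 = 3)
(S/(-42) + ((5 + X)*0)/22)*(-7) = (3/(-42) + ((5 + 0)*0)/22)*(-7) = (3*(-1/42) + (5*0)*(1/22))*(-7) = (-1/14 + 0*(1/22))*(-7) = (-1/14 + 0)*(-7) = -1/14*(-7) = 1/2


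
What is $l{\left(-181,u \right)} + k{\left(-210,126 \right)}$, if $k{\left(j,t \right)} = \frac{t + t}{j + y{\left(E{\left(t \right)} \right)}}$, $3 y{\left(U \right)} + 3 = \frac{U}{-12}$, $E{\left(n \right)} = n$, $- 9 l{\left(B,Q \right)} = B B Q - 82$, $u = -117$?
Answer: $\frac{548134505}{1287} \approx 4.259 \cdot 10^{5}$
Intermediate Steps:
$l{\left(B,Q \right)} = \frac{82}{9} - \frac{Q B^{2}}{9}$ ($l{\left(B,Q \right)} = - \frac{B B Q - 82}{9} = - \frac{B^{2} Q - 82}{9} = - \frac{Q B^{2} - 82}{9} = - \frac{-82 + Q B^{2}}{9} = \frac{82}{9} - \frac{Q B^{2}}{9}$)
$y{\left(U \right)} = -1 - \frac{U}{36}$ ($y{\left(U \right)} = -1 + \frac{U \frac{1}{-12}}{3} = -1 + \frac{U \left(- \frac{1}{12}\right)}{3} = -1 + \frac{\left(- \frac{1}{12}\right) U}{3} = -1 - \frac{U}{36}$)
$k{\left(j,t \right)} = \frac{2 t}{-1 + j - \frac{t}{36}}$ ($k{\left(j,t \right)} = \frac{t + t}{j - \left(1 + \frac{t}{36}\right)} = \frac{2 t}{-1 + j - \frac{t}{36}}$)
$l{\left(-181,u \right)} + k{\left(-210,126 \right)} = \left(\frac{82}{9} - - 13 \left(-181\right)^{2}\right) - \frac{9072}{36 + 126 - -7560} = \left(\frac{82}{9} - \left(-13\right) 32761\right) - \frac{9072}{36 + 126 + 7560} = \left(\frac{82}{9} + 425893\right) - \frac{9072}{7722} = \frac{3833119}{9} - 9072 \cdot \frac{1}{7722} = \frac{3833119}{9} - \frac{168}{143} = \frac{548134505}{1287}$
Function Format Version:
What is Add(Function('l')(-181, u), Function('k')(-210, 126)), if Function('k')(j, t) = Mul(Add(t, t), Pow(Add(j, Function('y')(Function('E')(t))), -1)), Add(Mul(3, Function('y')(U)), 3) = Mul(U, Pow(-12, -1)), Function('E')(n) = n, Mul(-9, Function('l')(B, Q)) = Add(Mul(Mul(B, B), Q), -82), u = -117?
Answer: Rational(548134505, 1287) ≈ 4.2590e+5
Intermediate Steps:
Function('l')(B, Q) = Add(Rational(82, 9), Mul(Rational(-1, 9), Q, Pow(B, 2))) (Function('l')(B, Q) = Mul(Rational(-1, 9), Add(Mul(Mul(B, B), Q), -82)) = Mul(Rational(-1, 9), Add(Mul(Pow(B, 2), Q), -82)) = Mul(Rational(-1, 9), Add(Mul(Q, Pow(B, 2)), -82)) = Mul(Rational(-1, 9), Add(-82, Mul(Q, Pow(B, 2)))) = Add(Rational(82, 9), Mul(Rational(-1, 9), Q, Pow(B, 2))))
Function('y')(U) = Add(-1, Mul(Rational(-1, 36), U)) (Function('y')(U) = Add(-1, Mul(Rational(1, 3), Mul(U, Pow(-12, -1)))) = Add(-1, Mul(Rational(1, 3), Mul(U, Rational(-1, 12)))) = Add(-1, Mul(Rational(1, 3), Mul(Rational(-1, 12), U))) = Add(-1, Mul(Rational(-1, 36), U)))
Function('k')(j, t) = Mul(2, t, Pow(Add(-1, j, Mul(Rational(-1, 36), t)), -1)) (Function('k')(j, t) = Mul(Add(t, t), Pow(Add(j, Add(-1, Mul(Rational(-1, 36), t))), -1)) = Mul(Mul(2, t), Pow(Add(-1, j, Mul(Rational(-1, 36), t)), -1)) = Mul(2, t, Pow(Add(-1, j, Mul(Rational(-1, 36), t)), -1)))
Add(Function('l')(-181, u), Function('k')(-210, 126)) = Add(Add(Rational(82, 9), Mul(Rational(-1, 9), -117, Pow(-181, 2))), Mul(-72, 126, Pow(Add(36, 126, Mul(-36, -210)), -1))) = Add(Add(Rational(82, 9), Mul(Rational(-1, 9), -117, 32761)), Mul(-72, 126, Pow(Add(36, 126, 7560), -1))) = Add(Add(Rational(82, 9), 425893), Mul(-72, 126, Pow(7722, -1))) = Add(Rational(3833119, 9), Mul(-72, 126, Rational(1, 7722))) = Add(Rational(3833119, 9), Rational(-168, 143)) = Rational(548134505, 1287)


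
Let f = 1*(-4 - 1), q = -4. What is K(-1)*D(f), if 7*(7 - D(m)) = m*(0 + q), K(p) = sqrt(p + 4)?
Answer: 29*sqrt(3)/7 ≈ 7.1756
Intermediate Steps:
f = -5 (f = 1*(-5) = -5)
K(p) = sqrt(4 + p)
D(m) = 7 + 4*m/7 (D(m) = 7 - m*(0 - 4)/7 = 7 - m*(-4)/7 = 7 - (-4)*m/7 = 7 + 4*m/7)
K(-1)*D(f) = sqrt(4 - 1)*(7 + (4/7)*(-5)) = sqrt(3)*(7 - 20/7) = sqrt(3)*(29/7) = 29*sqrt(3)/7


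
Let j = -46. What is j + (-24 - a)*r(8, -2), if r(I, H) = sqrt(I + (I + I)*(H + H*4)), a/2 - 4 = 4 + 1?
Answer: -46 - 84*I*sqrt(38) ≈ -46.0 - 517.81*I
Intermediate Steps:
a = 18 (a = 8 + 2*(4 + 1) = 8 + 2*5 = 8 + 10 = 18)
r(I, H) = sqrt(I + 10*H*I) (r(I, H) = sqrt(I + (2*I)*(H + 4*H)) = sqrt(I + (2*I)*(5*H)) = sqrt(I + 10*H*I))
j + (-24 - a)*r(8, -2) = -46 + (-24 - 1*18)*sqrt(8*(1 + 10*(-2))) = -46 + (-24 - 18)*sqrt(8*(1 - 20)) = -46 - 42*2*I*sqrt(38) = -46 - 84*I*sqrt(38)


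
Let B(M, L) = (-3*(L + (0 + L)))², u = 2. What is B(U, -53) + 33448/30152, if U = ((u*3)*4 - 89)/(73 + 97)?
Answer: 381140537/3769 ≈ 1.0113e+5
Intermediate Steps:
U = -13/34 (U = ((2*3)*4 - 89)/(73 + 97) = (6*4 - 89)/170 = (24 - 89)*(1/170) = -65*1/170 = -13/34 ≈ -0.38235)
B(M, L) = 36*L² (B(M, L) = (-3*(L + L))² = (-6*L)² = 36*L²)
B(U, -53) + 33448/30152 = 36*(-53)² + 33448/30152 = 36*2809 + 33448*(1/30152) = 101124 + 4181/3769 = 381140537/3769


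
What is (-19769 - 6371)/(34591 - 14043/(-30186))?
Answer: -263020680/348059323 ≈ -0.75568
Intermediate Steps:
(-19769 - 6371)/(34591 - 14043/(-30186)) = -26140/(34591 - 14043*(-1/30186)) = -26140/(34591 + 4681/10062) = -26140/348059323/10062 = -26140*10062/348059323 = -263020680/348059323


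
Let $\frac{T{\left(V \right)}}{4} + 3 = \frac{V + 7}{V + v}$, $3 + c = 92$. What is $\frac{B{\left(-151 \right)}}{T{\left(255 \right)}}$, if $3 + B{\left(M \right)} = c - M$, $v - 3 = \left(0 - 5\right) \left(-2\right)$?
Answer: $- \frac{15879}{542} \approx -29.297$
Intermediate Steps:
$c = 89$ ($c = -3 + 92 = 89$)
$v = 13$ ($v = 3 + \left(0 - 5\right) \left(-2\right) = 3 - -10 = 3 + 10 = 13$)
$B{\left(M \right)} = 86 - M$ ($B{\left(M \right)} = -3 - \left(-89 + M\right) = 86 - M$)
$T{\left(V \right)} = -12 + \frac{4 \left(7 + V\right)}{13 + V}$ ($T{\left(V \right)} = -12 + 4 \frac{V + 7}{V + 13} = -12 + 4 \frac{7 + V}{13 + V} = -12 + \frac{4 \left(7 + V\right)}{13 + V}$)
$\frac{B{\left(-151 \right)}}{T{\left(255 \right)}} = \frac{86 - -151}{8 \frac{1}{13 + 255} \left(-16 - 255\right)} = \frac{86 + 151}{8 \cdot \frac{1}{268} \left(-16 - 255\right)} = \frac{237}{8 \cdot \frac{1}{268} \left(-271\right)} = \frac{237}{- \frac{542}{67}} = 237 \left(- \frac{67}{542}\right) = - \frac{15879}{542}$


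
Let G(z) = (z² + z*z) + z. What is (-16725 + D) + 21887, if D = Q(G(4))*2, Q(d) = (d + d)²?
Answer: 15530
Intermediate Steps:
G(z) = z + 2*z² (G(z) = (z² + z²) + z = 2*z² + z = z + 2*z²)
Q(d) = 4*d² (Q(d) = (2*d)² = 4*d²)
D = 10368 (D = (4*(4*(1 + 2*4))²)*2 = (4*(4*(1 + 8))²)*2 = (4*(4*9)²)*2 = (4*36²)*2 = (4*1296)*2 = 5184*2 = 10368)
(-16725 + D) + 21887 = (-16725 + 10368) + 21887 = -6357 + 21887 = 15530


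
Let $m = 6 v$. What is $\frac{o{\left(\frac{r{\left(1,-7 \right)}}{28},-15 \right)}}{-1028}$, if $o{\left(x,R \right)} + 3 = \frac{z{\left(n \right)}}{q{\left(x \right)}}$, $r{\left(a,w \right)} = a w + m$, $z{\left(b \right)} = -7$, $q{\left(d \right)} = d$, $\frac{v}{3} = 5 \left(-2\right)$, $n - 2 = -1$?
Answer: $\frac{365}{192236} \approx 0.0018987$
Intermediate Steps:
$n = 1$ ($n = 2 - 1 = 1$)
$v = -30$ ($v = 3 \cdot 5 \left(-2\right) = 3 \left(-10\right) = -30$)
$m = -180$ ($m = 6 \left(-30\right) = -180$)
$r{\left(a,w \right)} = -180 + a w$ ($r{\left(a,w \right)} = a w - 180 = -180 + a w$)
$o{\left(x,R \right)} = -3 - \frac{7}{x}$
$\frac{o{\left(\frac{r{\left(1,-7 \right)}}{28},-15 \right)}}{-1028} = \frac{-3 - \frac{7}{\left(-180 + 1 \left(-7\right)\right) \frac{1}{28}}}{-1028} = \left(-3 - \frac{7}{\left(-180 - 7\right) \frac{1}{28}}\right) \left(- \frac{1}{1028}\right) = \left(-3 - \frac{7}{\left(-187\right) \frac{1}{28}}\right) \left(- \frac{1}{1028}\right) = \left(-3 - \frac{7}{- \frac{187}{28}}\right) \left(- \frac{1}{1028}\right) = \left(-3 - - \frac{196}{187}\right) \left(- \frac{1}{1028}\right) = \left(-3 + \frac{196}{187}\right) \left(- \frac{1}{1028}\right) = \left(- \frac{365}{187}\right) \left(- \frac{1}{1028}\right) = \frac{365}{192236}$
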